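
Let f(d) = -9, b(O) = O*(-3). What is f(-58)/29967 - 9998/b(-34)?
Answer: -49935164/509439 ≈ -98.020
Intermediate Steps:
b(O) = -3*O
f(-58)/29967 - 9998/b(-34) = -9/29967 - 9998/((-3*(-34))) = -9*1/29967 - 9998/102 = -3/9989 - 9998*1/102 = -3/9989 - 4999/51 = -49935164/509439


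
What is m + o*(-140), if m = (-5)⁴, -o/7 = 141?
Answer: 138805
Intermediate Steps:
o = -987 (o = -7*141 = -987)
m = 625
m + o*(-140) = 625 - 987*(-140) = 625 + 138180 = 138805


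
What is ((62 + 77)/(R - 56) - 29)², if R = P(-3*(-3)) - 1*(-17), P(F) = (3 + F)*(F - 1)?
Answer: 2292196/3249 ≈ 705.51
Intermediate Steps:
P(F) = (-1 + F)*(3 + F) (P(F) = (3 + F)*(-1 + F) = (-1 + F)*(3 + F))
R = 113 (R = (-3 + (-3*(-3))² + 2*(-3*(-3))) - 1*(-17) = (-3 + 9² + 2*9) + 17 = (-3 + 81 + 18) + 17 = 96 + 17 = 113)
((62 + 77)/(R - 56) - 29)² = ((62 + 77)/(113 - 56) - 29)² = (139/57 - 29)² = (-1514/57)² = 2292196/3249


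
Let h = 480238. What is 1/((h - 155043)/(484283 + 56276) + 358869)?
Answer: 540559/193990192966 ≈ 2.7865e-6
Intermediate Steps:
1/((h - 155043)/(484283 + 56276) + 358869) = 1/((480238 - 155043)/(484283 + 56276) + 358869) = 1/(325195/540559 + 358869) = 1/(193990192966/540559) = 540559/193990192966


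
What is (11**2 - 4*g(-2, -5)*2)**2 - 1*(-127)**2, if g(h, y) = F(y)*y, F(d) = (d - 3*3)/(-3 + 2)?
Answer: 447632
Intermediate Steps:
F(d) = 9 - d (F(d) = (d - 9)/(-1) = (-9 + d)*(-1) = 9 - d)
g(h, y) = y*(9 - y) (g(h, y) = (9 - y)*y = y*(9 - y))
(11**2 - 4*g(-2, -5)*2)**2 - 1*(-127)**2 = (11**2 - (-20)*(9 - 1*(-5))*2)**2 - 1*(-127)**2 = (121 - (-20)*(9 + 5)*2)**2 - 1*16129 = (121 - (-20)*14*2)**2 - 16129 = (121 - 4*(-70)*2)**2 - 16129 = (121 + 280*2)**2 - 16129 = (121 + 560)**2 - 16129 = 681**2 - 16129 = 463761 - 16129 = 447632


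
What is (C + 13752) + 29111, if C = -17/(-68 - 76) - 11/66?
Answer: 6172265/144 ≈ 42863.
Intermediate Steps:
C = -7/144 (C = -17/(-144) - 11*1/66 = -17*(-1/144) - ⅙ = 17/144 - ⅙ = -7/144 ≈ -0.048611)
(C + 13752) + 29111 = (-7/144 + 13752) + 29111 = 1980281/144 + 29111 = 6172265/144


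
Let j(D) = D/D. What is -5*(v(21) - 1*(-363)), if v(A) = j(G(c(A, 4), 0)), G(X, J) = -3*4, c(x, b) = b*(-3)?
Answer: -1820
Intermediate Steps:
c(x, b) = -3*b
G(X, J) = -12
j(D) = 1
v(A) = 1
-5*(v(21) - 1*(-363)) = -5*(1 - 1*(-363)) = -5*(1 + 363) = -5*364 = -1820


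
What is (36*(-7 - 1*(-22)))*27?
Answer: 14580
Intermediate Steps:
(36*(-7 - 1*(-22)))*27 = (36*(-7 + 22))*27 = (36*15)*27 = 540*27 = 14580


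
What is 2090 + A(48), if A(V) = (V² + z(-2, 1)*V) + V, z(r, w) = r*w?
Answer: 4346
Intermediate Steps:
A(V) = V² - V (A(V) = (V² + (-2*1)*V) + V = (V² - 2*V) + V = V² - V)
2090 + A(48) = 2090 + 48*(-1 + 48) = 2090 + 48*47 = 2090 + 2256 = 4346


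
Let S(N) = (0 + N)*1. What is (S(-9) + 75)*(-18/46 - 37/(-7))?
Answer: 52008/161 ≈ 323.03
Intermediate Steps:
S(N) = N (S(N) = N*1 = N)
(S(-9) + 75)*(-18/46 - 37/(-7)) = (-9 + 75)*(-18/46 - 37/(-7)) = 66*(-18*1/46 - 37*(-1/7)) = 66*(-9/23 + 37/7) = 66*(788/161) = 52008/161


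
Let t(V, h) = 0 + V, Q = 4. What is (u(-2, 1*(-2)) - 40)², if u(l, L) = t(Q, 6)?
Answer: 1296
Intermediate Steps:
t(V, h) = V
u(l, L) = 4
(u(-2, 1*(-2)) - 40)² = (4 - 40)² = (-36)² = 1296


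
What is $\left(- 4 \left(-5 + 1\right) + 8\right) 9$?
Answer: $216$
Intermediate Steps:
$\left(- 4 \left(-5 + 1\right) + 8\right) 9 = \left(\left(-4\right) \left(-4\right) + 8\right) 9 = \left(16 + 8\right) 9 = 24 \cdot 9 = 216$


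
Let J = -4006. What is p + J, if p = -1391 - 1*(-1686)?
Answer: -3711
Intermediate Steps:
p = 295 (p = -1391 + 1686 = 295)
p + J = 295 - 4006 = -3711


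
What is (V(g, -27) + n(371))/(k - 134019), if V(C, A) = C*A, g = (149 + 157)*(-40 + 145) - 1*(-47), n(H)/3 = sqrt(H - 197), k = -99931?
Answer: 868779/233950 - 3*sqrt(174)/233950 ≈ 3.7134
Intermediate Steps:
n(H) = 3*sqrt(-197 + H) (n(H) = 3*sqrt(H - 197) = 3*sqrt(-197 + H))
g = 32177 (g = 306*105 + 47 = 32130 + 47 = 32177)
V(C, A) = A*C
(V(g, -27) + n(371))/(k - 134019) = (-27*32177 + 3*sqrt(-197 + 371))/(-99931 - 134019) = (-868779 + 3*sqrt(174))/(-233950) = (-868779 + 3*sqrt(174))*(-1/233950) = 868779/233950 - 3*sqrt(174)/233950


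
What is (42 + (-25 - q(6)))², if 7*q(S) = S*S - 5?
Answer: 7744/49 ≈ 158.04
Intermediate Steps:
q(S) = -5/7 + S²/7 (q(S) = (S*S - 5)/7 = (S² - 5)/7 = (-5 + S²)/7 = -5/7 + S²/7)
(42 + (-25 - q(6)))² = (42 + (-25 - (-5/7 + (⅐)*6²)))² = (42 + (-25 - (-5/7 + (⅐)*36)))² = (42 + (-25 - (-5/7 + 36/7)))² = (42 + (-25 - 1*31/7))² = (42 + (-25 - 31/7))² = (42 - 206/7)² = (88/7)² = 7744/49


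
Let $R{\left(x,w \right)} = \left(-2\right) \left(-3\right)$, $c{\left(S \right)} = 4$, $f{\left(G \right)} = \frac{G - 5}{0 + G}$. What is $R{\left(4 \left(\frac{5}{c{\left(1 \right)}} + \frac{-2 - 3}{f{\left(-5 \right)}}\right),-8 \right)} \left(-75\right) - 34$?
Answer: $-484$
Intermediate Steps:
$f{\left(G \right)} = \frac{-5 + G}{G}$
$R{\left(x,w \right)} = 6$
$R{\left(4 \left(\frac{5}{c{\left(1 \right)}} + \frac{-2 - 3}{f{\left(-5 \right)}}\right),-8 \right)} \left(-75\right) - 34 = 6 \left(-75\right) - 34 = -450 - 34 = -484$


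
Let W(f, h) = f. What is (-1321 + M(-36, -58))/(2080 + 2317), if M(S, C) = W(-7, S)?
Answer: -1328/4397 ≈ -0.30202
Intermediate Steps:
M(S, C) = -7
(-1321 + M(-36, -58))/(2080 + 2317) = (-1321 - 7)/(2080 + 2317) = -1328/4397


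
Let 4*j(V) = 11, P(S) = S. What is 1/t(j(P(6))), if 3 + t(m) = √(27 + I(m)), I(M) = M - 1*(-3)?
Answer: 12/95 + 2*√131/95 ≈ 0.36727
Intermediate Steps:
I(M) = 3 + M (I(M) = M + 3 = 3 + M)
j(V) = 11/4 (j(V) = (¼)*11 = 11/4)
t(m) = -3 + √(30 + m) (t(m) = -3 + √(27 + (3 + m)) = -3 + √(30 + m))
1/t(j(P(6))) = 1/(-3 + √(30 + 11/4)) = 1/(-3 + √(131/4)) = 1/(-3 + √131/2)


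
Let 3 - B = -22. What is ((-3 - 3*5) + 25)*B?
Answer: 175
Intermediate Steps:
B = 25 (B = 3 - 1*(-22) = 3 + 22 = 25)
((-3 - 3*5) + 25)*B = ((-3 - 3*5) + 25)*25 = ((-3 - 15) + 25)*25 = (-18 + 25)*25 = 7*25 = 175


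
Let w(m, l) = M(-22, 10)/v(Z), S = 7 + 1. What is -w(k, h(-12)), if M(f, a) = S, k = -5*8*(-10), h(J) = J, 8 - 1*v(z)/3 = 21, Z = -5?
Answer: 8/39 ≈ 0.20513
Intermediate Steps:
v(z) = -39 (v(z) = 24 - 3*21 = 24 - 63 = -39)
S = 8
k = 400 (k = -40*(-10) = 400)
M(f, a) = 8
w(m, l) = -8/39 (w(m, l) = 8/(-39) = 8*(-1/39) = -8/39)
-w(k, h(-12)) = -1*(-8/39) = 8/39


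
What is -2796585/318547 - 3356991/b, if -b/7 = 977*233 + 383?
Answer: -377162230467/56494947544 ≈ -6.6760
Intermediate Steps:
b = -1596168 (b = -7*(977*233 + 383) = -7*(227641 + 383) = -7*228024 = -1596168)
-2796585/318547 - 3356991/b = -2796585/318547 - 3356991/(-1596168) = -2796585*1/318547 - 3356991*(-1/1596168) = -2796585/318547 + 372999/177352 = -377162230467/56494947544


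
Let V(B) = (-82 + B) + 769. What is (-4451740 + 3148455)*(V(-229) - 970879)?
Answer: 1264735132985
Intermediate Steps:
V(B) = 687 + B
(-4451740 + 3148455)*(V(-229) - 970879) = (-4451740 + 3148455)*((687 - 229) - 970879) = -1303285*(458 - 970879) = -1303285*(-970421) = 1264735132985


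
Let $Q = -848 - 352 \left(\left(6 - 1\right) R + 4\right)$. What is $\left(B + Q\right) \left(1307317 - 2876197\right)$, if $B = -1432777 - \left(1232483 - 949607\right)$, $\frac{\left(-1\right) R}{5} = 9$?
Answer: $2570937775920$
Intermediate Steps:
$R = -45$ ($R = \left(-5\right) 9 = -45$)
$B = -1715653$ ($B = -1432777 - \left(1232483 - 949607\right) = -1432777 - 282876 = -1715653$)
$Q = 76944$ ($Q = -848 - 352 \left(\left(6 - 1\right) \left(-45\right) + 4\right) = -848 - 352 \left(5 \left(-45\right) + 4\right) = -848 - 352 \left(-225 + 4\right) = -848 - -77792 = -848 + 77792 = 76944$)
$\left(B + Q\right) \left(1307317 - 2876197\right) = \left(-1715653 + 76944\right) \left(1307317 - 2876197\right) = \left(-1638709\right) \left(-1568880\right) = 2570937775920$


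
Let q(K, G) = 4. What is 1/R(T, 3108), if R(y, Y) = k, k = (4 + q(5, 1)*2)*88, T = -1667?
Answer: 1/1056 ≈ 0.00094697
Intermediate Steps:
k = 1056 (k = (4 + 4*2)*88 = (4 + 8)*88 = 12*88 = 1056)
R(y, Y) = 1056
1/R(T, 3108) = 1/1056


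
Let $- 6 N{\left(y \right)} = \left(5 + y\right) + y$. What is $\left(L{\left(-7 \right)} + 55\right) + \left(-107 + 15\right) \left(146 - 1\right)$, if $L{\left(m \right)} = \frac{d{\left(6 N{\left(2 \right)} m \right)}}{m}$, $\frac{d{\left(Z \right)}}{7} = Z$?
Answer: $-13348$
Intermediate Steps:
$N{\left(y \right)} = - \frac{5}{6} - \frac{y}{3}$ ($N{\left(y \right)} = - \frac{\left(5 + y\right) + y}{6} = - \frac{5 + 2 y}{6} = - \frac{5}{6} - \frac{y}{3}$)
$d{\left(Z \right)} = 7 Z$
$L{\left(m \right)} = -63$ ($L{\left(m \right)} = \frac{7 \cdot 6 \left(- \frac{5}{6} - \frac{2}{3}\right) m}{m} = \frac{7 \cdot 6 \left(- \frac{3}{2}\right) m}{m} = \frac{7 \left(- 9 m\right)}{m} = \frac{\left(-63\right) m}{m} = -63$)
$\left(L{\left(-7 \right)} + 55\right) + \left(-107 + 15\right) \left(146 - 1\right) = \left(-63 + 55\right) + \left(-107 + 15\right) \left(146 - 1\right) = -8 - 13340 = -13348$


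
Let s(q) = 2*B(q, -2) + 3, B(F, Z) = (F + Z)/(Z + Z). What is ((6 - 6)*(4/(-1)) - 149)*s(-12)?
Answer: -1490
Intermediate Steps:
B(F, Z) = (F + Z)/(2*Z) (B(F, Z) = (F + Z)/((2*Z)) = (F + Z)*(1/(2*Z)) = (F + Z)/(2*Z))
s(q) = 4 - q/2 (s(q) = 2*((1/2)*(q - 2)/(-2)) + 3 = 2*((1/2)*(-1/2)*(-2 + q)) + 3 = 2*(1/2 - q/4) + 3 = (1 - q/2) + 3 = 4 - q/2)
((6 - 6)*(4/(-1)) - 149)*s(-12) = ((6 - 6)*(4/(-1)) - 149)*(4 - 1/2*(-12)) = (0*(4*(-1)) - 149)*(4 + 6) = (0*(-4) - 149)*10 = (0 - 149)*10 = -149*10 = -1490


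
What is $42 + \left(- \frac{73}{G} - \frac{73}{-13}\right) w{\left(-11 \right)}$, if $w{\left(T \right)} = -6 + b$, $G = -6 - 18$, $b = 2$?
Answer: $\frac{575}{78} \approx 7.3718$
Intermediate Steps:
$G = -24$ ($G = -6 - 18 = -24$)
$w{\left(T \right)} = -4$ ($w{\left(T \right)} = -6 + 2 = -4$)
$42 + \left(- \frac{73}{G} - \frac{73}{-13}\right) w{\left(-11 \right)} = 42 + \left(- \frac{73}{-24} - \frac{73}{-13}\right) \left(-4\right) = 42 + \left(\left(-73\right) \left(- \frac{1}{24}\right) - - \frac{73}{13}\right) \left(-4\right) = 42 + \left(\frac{73}{24} + \frac{73}{13}\right) \left(-4\right) = 42 + \frac{2701}{312} \left(-4\right) = 42 - \frac{2701}{78} = \frac{575}{78}$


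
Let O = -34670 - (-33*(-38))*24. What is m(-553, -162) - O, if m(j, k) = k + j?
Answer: 64051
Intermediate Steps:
m(j, k) = j + k
O = -64766 (O = -34670 - 1254*24 = -34670 - 1*30096 = -34670 - 30096 = -64766)
m(-553, -162) - O = (-553 - 162) - 1*(-64766) = -715 + 64766 = 64051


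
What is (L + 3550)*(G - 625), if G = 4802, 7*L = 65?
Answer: 104069955/7 ≈ 1.4867e+7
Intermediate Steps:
L = 65/7 (L = (1/7)*65 = 65/7 ≈ 9.2857)
(L + 3550)*(G - 625) = (65/7 + 3550)*(4802 - 625) = (24915/7)*4177 = 104069955/7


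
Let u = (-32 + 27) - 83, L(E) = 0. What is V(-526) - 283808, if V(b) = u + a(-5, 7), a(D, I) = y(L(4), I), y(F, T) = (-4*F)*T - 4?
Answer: -283900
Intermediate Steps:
y(F, T) = -4 - 4*F*T (y(F, T) = -4*F*T - 4 = -4 - 4*F*T)
a(D, I) = -4 (a(D, I) = -4 - 4*0*I = -4 + 0 = -4)
u = -88 (u = -5 - 83 = -88)
V(b) = -92 (V(b) = -88 - 4 = -92)
V(-526) - 283808 = -92 - 283808 = -283900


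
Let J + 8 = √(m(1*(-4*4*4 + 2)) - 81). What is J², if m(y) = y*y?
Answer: (8 - √3763)² ≈ 2845.5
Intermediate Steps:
m(y) = y²
J = -8 + √3763 (J = -8 + √((1*(-4*4*4 + 2))² - 81) = -8 + √((1*(-16*4 + 2))² - 81) = -8 + √((1*(-64 + 2))² - 81) = -8 + √((1*(-62))² - 81) = -8 + √((-62)² - 81) = -8 + √(3844 - 81) = -8 + √3763 ≈ 53.343)
J² = (-8 + √3763)²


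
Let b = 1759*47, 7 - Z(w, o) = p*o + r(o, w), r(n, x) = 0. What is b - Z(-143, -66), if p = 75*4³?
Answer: -234134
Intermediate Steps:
p = 4800 (p = 75*64 = 4800)
Z(w, o) = 7 - 4800*o (Z(w, o) = 7 - (4800*o + 0) = 7 - 4800*o)
b = 82673
b - Z(-143, -66) = 82673 - (7 - 4800*(-66)) = 82673 - (7 + 316800) = 82673 - 1*316807 = 82673 - 316807 = -234134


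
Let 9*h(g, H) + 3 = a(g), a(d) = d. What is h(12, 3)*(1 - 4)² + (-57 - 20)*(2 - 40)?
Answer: 2935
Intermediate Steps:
h(g, H) = -⅓ + g/9
h(12, 3)*(1 - 4)² + (-57 - 20)*(2 - 40) = (-⅓ + (⅑)*12)*(1 - 4)² + (-57 - 20)*(2 - 40) = (-⅓ + 4/3)*(-3)² - 77*(-38) = 1*9 + 2926 = 9 + 2926 = 2935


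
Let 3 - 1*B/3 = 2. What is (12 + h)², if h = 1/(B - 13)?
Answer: 14161/100 ≈ 141.61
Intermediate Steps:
B = 3 (B = 9 - 3*2 = 9 - 6 = 3)
h = -⅒ (h = 1/(3 - 13) = 1/(-10) = -⅒ ≈ -0.10000)
(12 + h)² = (12 - ⅒)² = (119/10)² = 14161/100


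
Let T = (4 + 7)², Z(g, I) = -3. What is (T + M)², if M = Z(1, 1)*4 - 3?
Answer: 11236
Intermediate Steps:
M = -15 (M = -3*4 - 3 = -12 - 3 = -15)
T = 121 (T = 11² = 121)
(T + M)² = (121 - 15)² = 106² = 11236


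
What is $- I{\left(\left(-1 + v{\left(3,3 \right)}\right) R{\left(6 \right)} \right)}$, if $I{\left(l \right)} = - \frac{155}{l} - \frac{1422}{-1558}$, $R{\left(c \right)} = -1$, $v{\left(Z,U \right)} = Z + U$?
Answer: $- \frac{24860}{779} \approx -31.913$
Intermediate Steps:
$v{\left(Z,U \right)} = U + Z$
$I{\left(l \right)} = \frac{711}{779} - \frac{155}{l}$ ($I{\left(l \right)} = - \frac{155}{l} - - \frac{711}{779} = - \frac{155}{l} + \frac{711}{779} = \frac{711}{779} - \frac{155}{l}$)
$- I{\left(\left(-1 + v{\left(3,3 \right)}\right) R{\left(6 \right)} \right)} = - (\frac{711}{779} - \frac{155}{\left(-1 + \left(3 + 3\right)\right) \left(-1\right)}) = - (\frac{711}{779} - \frac{155}{\left(-1 + 6\right) \left(-1\right)}) = - (\frac{711}{779} - \frac{155}{5 \left(-1\right)}) = - (\frac{711}{779} - \frac{155}{-5}) = - (\frac{711}{779} - -31) = - (\frac{711}{779} + 31) = \left(-1\right) \frac{24860}{779} = - \frac{24860}{779}$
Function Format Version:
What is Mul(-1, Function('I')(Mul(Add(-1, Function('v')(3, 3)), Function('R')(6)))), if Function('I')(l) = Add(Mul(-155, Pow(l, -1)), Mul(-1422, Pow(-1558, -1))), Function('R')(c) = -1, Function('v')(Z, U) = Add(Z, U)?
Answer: Rational(-24860, 779) ≈ -31.913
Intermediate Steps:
Function('v')(Z, U) = Add(U, Z)
Function('I')(l) = Add(Rational(711, 779), Mul(-155, Pow(l, -1))) (Function('I')(l) = Add(Mul(-155, Pow(l, -1)), Mul(-1422, Rational(-1, 1558))) = Add(Mul(-155, Pow(l, -1)), Rational(711, 779)) = Add(Rational(711, 779), Mul(-155, Pow(l, -1))))
Mul(-1, Function('I')(Mul(Add(-1, Function('v')(3, 3)), Function('R')(6)))) = Mul(-1, Add(Rational(711, 779), Mul(-155, Pow(Mul(Add(-1, Add(3, 3)), -1), -1)))) = Mul(-1, Add(Rational(711, 779), Mul(-155, Pow(Mul(Add(-1, 6), -1), -1)))) = Mul(-1, Add(Rational(711, 779), Mul(-155, Pow(Mul(5, -1), -1)))) = Mul(-1, Add(Rational(711, 779), Mul(-155, Pow(-5, -1)))) = Mul(-1, Add(Rational(711, 779), Mul(-155, Rational(-1, 5)))) = Mul(-1, Add(Rational(711, 779), 31)) = Mul(-1, Rational(24860, 779)) = Rational(-24860, 779)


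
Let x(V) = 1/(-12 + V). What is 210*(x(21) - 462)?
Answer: -290990/3 ≈ -96997.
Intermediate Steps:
210*(x(21) - 462) = 210*(1/(-12 + 21) - 462) = 210*(1/9 - 462) = 210*(⅑ - 462) = 210*(-4157/9) = -290990/3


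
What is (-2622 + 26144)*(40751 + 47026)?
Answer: 2064690594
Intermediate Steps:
(-2622 + 26144)*(40751 + 47026) = 23522*87777 = 2064690594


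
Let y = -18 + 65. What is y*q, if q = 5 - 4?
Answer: 47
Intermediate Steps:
y = 47
q = 1
y*q = 47*1 = 47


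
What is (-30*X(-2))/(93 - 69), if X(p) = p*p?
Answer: -5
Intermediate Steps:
X(p) = p²
(-30*X(-2))/(93 - 69) = (-30*(-2)²)/(93 - 69) = -30*4/24 = -120*1/24 = -5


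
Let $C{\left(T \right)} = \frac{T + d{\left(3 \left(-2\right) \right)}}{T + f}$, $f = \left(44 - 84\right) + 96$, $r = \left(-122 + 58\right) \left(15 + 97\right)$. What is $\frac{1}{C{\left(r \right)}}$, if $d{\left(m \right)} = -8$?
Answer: $\frac{889}{897} \approx 0.99108$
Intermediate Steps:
$r = -7168$ ($r = \left(-64\right) 112 = -7168$)
$f = 56$ ($f = -40 + 96 = 56$)
$C{\left(T \right)} = \frac{-8 + T}{56 + T}$ ($C{\left(T \right)} = \frac{T - 8}{T + 56} = \frac{-8 + T}{56 + T}$)
$\frac{1}{C{\left(r \right)}} = \frac{1}{\frac{1}{56 - 7168} \left(-8 - 7168\right)} = \frac{1}{\frac{1}{-7112} \left(-7176\right)} = \frac{1}{\left(- \frac{1}{7112}\right) \left(-7176\right)} = \frac{1}{\frac{897}{889}} = \frac{889}{897}$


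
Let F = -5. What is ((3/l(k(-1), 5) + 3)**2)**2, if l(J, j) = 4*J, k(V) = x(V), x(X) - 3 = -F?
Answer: 96059601/1048576 ≈ 91.610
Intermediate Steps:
x(X) = 8 (x(X) = 3 - 1*(-5) = 3 + 5 = 8)
k(V) = 8
((3/l(k(-1), 5) + 3)**2)**2 = ((3/((4*8)) + 3)**2)**2 = ((3/32 + 3)**2)**2 = ((99/32)**2)**2 = (9801/1024)**2 = 96059601/1048576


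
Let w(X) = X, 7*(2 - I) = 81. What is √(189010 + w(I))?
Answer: √9261021/7 ≈ 434.74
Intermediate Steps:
I = -67/7 (I = 2 - ⅐*81 = 2 - 81/7 = -67/7 ≈ -9.5714)
√(189010 + w(I)) = √(189010 - 67/7) = √(1323003/7) = √9261021/7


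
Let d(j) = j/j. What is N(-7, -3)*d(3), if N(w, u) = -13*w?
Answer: 91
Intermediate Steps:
d(j) = 1
N(-7, -3)*d(3) = -13*(-7)*1 = 91*1 = 91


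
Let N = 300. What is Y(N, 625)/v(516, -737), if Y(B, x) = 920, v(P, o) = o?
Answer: -920/737 ≈ -1.2483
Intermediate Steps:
Y(N, 625)/v(516, -737) = 920/(-737) = 920*(-1/737) = -920/737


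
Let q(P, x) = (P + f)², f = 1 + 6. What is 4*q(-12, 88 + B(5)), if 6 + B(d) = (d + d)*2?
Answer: 100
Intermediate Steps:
f = 7
B(d) = -6 + 4*d (B(d) = -6 + (d + d)*2 = -6 + (2*d)*2 = -6 + 4*d)
q(P, x) = (7 + P)² (q(P, x) = (P + 7)² = (7 + P)²)
4*q(-12, 88 + B(5)) = 4*(7 - 12)² = 4*(-5)² = 4*25 = 100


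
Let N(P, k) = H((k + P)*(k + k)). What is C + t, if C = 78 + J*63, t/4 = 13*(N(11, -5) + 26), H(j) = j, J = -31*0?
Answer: -1690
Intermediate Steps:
J = 0
N(P, k) = 2*k*(P + k) (N(P, k) = (k + P)*(k + k) = (P + k)*(2*k) = 2*k*(P + k))
t = -1768 (t = 4*(13*(2*(-5)*(11 - 5) + 26)) = 4*(13*(2*(-5)*6 + 26)) = 4*(13*(-60 + 26)) = 4*(13*(-34)) = 4*(-442) = -1768)
C = 78 (C = 78 + 0*63 = 78 + 0 = 78)
C + t = 78 - 1768 = -1690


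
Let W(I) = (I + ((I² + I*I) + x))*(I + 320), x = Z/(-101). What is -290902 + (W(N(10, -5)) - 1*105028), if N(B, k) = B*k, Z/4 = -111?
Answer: 95117450/101 ≈ 9.4176e+5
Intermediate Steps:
Z = -444 (Z = 4*(-111) = -444)
x = 444/101 (x = -444/(-101) = -444*(-1/101) = 444/101 ≈ 4.3960)
W(I) = (320 + I)*(444/101 + I + 2*I²) (W(I) = (I + ((I² + I*I) + 444/101))*(I + 320) = (I + ((I² + I²) + 444/101))*(320 + I) = (I + (2*I² + 444/101))*(320 + I) = (I + (444/101 + 2*I²))*(320 + I) = (444/101 + I + 2*I²)*(320 + I) = (320 + I)*(444/101 + I + 2*I²))
-290902 + (W(N(10, -5)) - 1*105028) = -290902 + ((142080/101 + 2*(10*(-5))³ + 641*(10*(-5))² + 32764*(10*(-5))/101) - 1*105028) = -290902 + ((142080/101 + 2*(-50)³ + 641*(-50)² + (32764/101)*(-50)) - 105028) = -290902 + ((142080/101 + 2*(-125000) + 641*2500 - 1638200/101) - 105028) = -290902 + ((142080/101 - 250000 + 1602500 - 1638200/101) - 105028) = -290902 + (135106380/101 - 105028) = -290902 + 124498552/101 = 95117450/101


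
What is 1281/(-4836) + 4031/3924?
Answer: 602803/790686 ≈ 0.76238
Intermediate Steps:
1281/(-4836) + 4031/3924 = 1281*(-1/4836) + 4031*(1/3924) = -427/1612 + 4031/3924 = 602803/790686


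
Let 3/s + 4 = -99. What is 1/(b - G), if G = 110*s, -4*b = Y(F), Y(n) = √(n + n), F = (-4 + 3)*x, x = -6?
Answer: 45320/134591 + 21218*√3/403773 ≈ 0.42774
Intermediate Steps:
s = -3/103 (s = 3/(-4 - 99) = 3/(-103) = 3*(-1/103) = -3/103 ≈ -0.029126)
F = 6 (F = (-4 + 3)*(-6) = -1*(-6) = 6)
Y(n) = √2*√n (Y(n) = √(2*n) = √2*√n)
b = -√3/2 (b = -√2*√6/4 = -√3/2 ≈ -0.86602)
G = -330/103 (G = 110*(-3/103) = -330/103 ≈ -3.2039)
1/(b - G) = 1/(-√3/2 - 1*(-330/103)) = 1/(-√3/2 + 330/103) = 1/(330/103 - √3/2)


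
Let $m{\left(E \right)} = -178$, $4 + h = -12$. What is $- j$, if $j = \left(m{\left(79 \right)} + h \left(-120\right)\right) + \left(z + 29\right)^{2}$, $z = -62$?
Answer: $-2831$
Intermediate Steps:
$h = -16$ ($h = -4 - 12 = -16$)
$j = 2831$ ($j = \left(-178 - -1920\right) + \left(-62 + 29\right)^{2} = \left(-178 + 1920\right) + \left(-33\right)^{2} = 1742 + 1089 = 2831$)
$- j = \left(-1\right) 2831 = -2831$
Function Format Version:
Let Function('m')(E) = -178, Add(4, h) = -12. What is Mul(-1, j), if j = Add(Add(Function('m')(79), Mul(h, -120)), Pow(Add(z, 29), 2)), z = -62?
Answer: -2831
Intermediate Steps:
h = -16 (h = Add(-4, -12) = -16)
j = 2831 (j = Add(Add(-178, Mul(-16, -120)), Pow(Add(-62, 29), 2)) = Add(Add(-178, 1920), Pow(-33, 2)) = Add(1742, 1089) = 2831)
Mul(-1, j) = Mul(-1, 2831) = -2831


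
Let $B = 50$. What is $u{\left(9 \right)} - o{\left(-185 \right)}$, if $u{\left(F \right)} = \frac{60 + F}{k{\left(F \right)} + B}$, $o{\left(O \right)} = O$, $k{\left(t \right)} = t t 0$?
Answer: $\frac{9319}{50} \approx 186.38$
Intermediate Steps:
$k{\left(t \right)} = 0$ ($k{\left(t \right)} = t^{2} \cdot 0 = 0$)
$u{\left(F \right)} = \frac{6}{5} + \frac{F}{50}$ ($u{\left(F \right)} = \frac{60 + F}{0 + 50} = \frac{60 + F}{50} = \left(60 + F\right) \frac{1}{50} = \frac{6}{5} + \frac{F}{50}$)
$u{\left(9 \right)} - o{\left(-185 \right)} = \left(\frac{6}{5} + \frac{1}{50} \cdot 9\right) - -185 = \left(\frac{6}{5} + \frac{9}{50}\right) + 185 = \frac{69}{50} + 185 = \frac{9319}{50}$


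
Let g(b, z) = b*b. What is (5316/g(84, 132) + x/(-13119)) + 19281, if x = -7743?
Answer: 49581152911/2571324 ≈ 19282.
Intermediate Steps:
g(b, z) = b²
(5316/g(84, 132) + x/(-13119)) + 19281 = (5316/(84²) - 7743/(-13119)) + 19281 = (5316/7056 - 7743*(-1/13119)) + 19281 = (5316*(1/7056) + 2581/4373) + 19281 = (443/588 + 2581/4373) + 19281 = 3454867/2571324 + 19281 = 49581152911/2571324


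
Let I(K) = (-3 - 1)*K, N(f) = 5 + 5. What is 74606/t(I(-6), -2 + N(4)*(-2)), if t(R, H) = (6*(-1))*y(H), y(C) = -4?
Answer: 37303/12 ≈ 3108.6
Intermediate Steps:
N(f) = 10
I(K) = -4*K
t(R, H) = 24 (t(R, H) = (6*(-1))*(-4) = -6*(-4) = 24)
74606/t(I(-6), -2 + N(4)*(-2)) = 74606/24 = 74606*(1/24) = 37303/12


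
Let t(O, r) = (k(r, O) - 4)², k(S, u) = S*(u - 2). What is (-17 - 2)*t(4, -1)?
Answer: -684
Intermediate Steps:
k(S, u) = S*(-2 + u)
t(O, r) = (-4 + r*(-2 + O))² (t(O, r) = (r*(-2 + O) - 4)² = (-4 + r*(-2 + O))²)
(-17 - 2)*t(4, -1) = (-17 - 2)*(-4 - (-2 + 4))² = -19*(-4 - 1*2)² = -19*(-4 - 2)² = -19*(-6)² = -19*36 = -684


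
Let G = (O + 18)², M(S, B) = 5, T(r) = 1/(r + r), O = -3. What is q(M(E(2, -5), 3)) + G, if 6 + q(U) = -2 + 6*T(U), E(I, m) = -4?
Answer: 1088/5 ≈ 217.60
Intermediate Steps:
T(r) = 1/(2*r)
q(U) = -8 + 3/U (q(U) = -6 + (-2 + 6*(1/(2*U))) = -6 + (-2 + 3/U) = -8 + 3/U)
G = 225 (G = (-3 + 18)² = 15² = 225)
q(M(E(2, -5), 3)) + G = (-8 + 3/5) + 225 = (-8 + 3*(⅕)) + 225 = (-8 + ⅗) + 225 = -37/5 + 225 = 1088/5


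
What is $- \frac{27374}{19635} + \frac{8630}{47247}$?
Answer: $- \frac{124876592}{103077205} \approx -1.2115$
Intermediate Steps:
$- \frac{27374}{19635} + \frac{8630}{47247} = - \frac{124876592}{103077205}$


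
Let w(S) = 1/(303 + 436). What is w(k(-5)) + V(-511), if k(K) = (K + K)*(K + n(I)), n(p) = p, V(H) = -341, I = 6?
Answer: -251998/739 ≈ -341.00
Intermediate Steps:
k(K) = 2*K*(6 + K) (k(K) = (K + K)*(K + 6) = (2*K)*(6 + K) = 2*K*(6 + K))
w(S) = 1/739
w(k(-5)) + V(-511) = 1/739 - 341 = -251998/739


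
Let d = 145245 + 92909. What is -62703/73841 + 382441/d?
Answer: 13306855619/17585529514 ≈ 0.75669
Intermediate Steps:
d = 238154
-62703/73841 + 382441/d = -62703/73841 + 382441/238154 = 13306855619/17585529514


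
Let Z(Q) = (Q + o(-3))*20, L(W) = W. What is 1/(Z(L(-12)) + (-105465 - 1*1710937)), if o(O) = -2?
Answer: -1/1816682 ≈ -5.5045e-7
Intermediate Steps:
Z(Q) = -40 + 20*Q (Z(Q) = (Q - 2)*20 = (-2 + Q)*20 = -40 + 20*Q)
1/(Z(L(-12)) + (-105465 - 1*1710937)) = 1/((-40 + 20*(-12)) + (-105465 - 1*1710937)) = 1/((-40 - 240) + (-105465 - 1710937)) = 1/(-280 - 1816402) = 1/(-1816682) = -1/1816682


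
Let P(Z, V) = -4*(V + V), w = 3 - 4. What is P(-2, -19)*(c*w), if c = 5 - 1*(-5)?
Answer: -1520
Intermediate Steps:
w = -1
c = 10 (c = 5 + 5 = 10)
P(Z, V) = -8*V
P(-2, -19)*(c*w) = (-8*(-19))*(10*(-1)) = 152*(-10) = -1520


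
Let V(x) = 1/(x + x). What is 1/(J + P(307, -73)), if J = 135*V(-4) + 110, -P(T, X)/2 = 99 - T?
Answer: 8/4073 ≈ 0.0019642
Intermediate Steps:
P(T, X) = -198 + 2*T (P(T, X) = -2*(99 - T) = -198 + 2*T)
V(x) = 1/(2*x)
J = 745/8 (J = 135*((1/2)/(-4)) + 110 = 135*((1/2)*(-1/4)) + 110 = 135*(-1/8) + 110 = -135/8 + 110 = 745/8 ≈ 93.125)
1/(J + P(307, -73)) = 1/(745/8 + (-198 + 2*307)) = 1/(745/8 + (-198 + 614)) = 1/(745/8 + 416) = 1/(4073/8) = 8/4073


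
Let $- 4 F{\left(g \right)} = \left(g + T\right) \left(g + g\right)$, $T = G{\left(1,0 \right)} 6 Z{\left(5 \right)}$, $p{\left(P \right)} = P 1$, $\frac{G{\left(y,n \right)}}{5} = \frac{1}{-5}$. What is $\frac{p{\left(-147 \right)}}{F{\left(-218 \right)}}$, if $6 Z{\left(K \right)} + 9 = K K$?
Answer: $\frac{49}{8502} \approx 0.0057634$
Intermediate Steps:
$G{\left(y,n \right)} = -1$ ($G{\left(y,n \right)} = \frac{5}{-5} = 5 \left(- \frac{1}{5}\right) = -1$)
$Z{\left(K \right)} = - \frac{3}{2} + \frac{K^{2}}{6}$ ($Z{\left(K \right)} = - \frac{3}{2} + \frac{K K}{6} = - \frac{3}{2} + \frac{K^{2}}{6}$)
$p{\left(P \right)} = P$
$T = -16$ ($T = \left(-1\right) 6 \left(- \frac{3}{2} + \frac{5^{2}}{6}\right) = - 6 \left(- \frac{3}{2} + \frac{1}{6} \cdot 25\right) = - 6 \left(- \frac{3}{2} + \frac{25}{6}\right) = \left(-6\right) \frac{8}{3} = -16$)
$F{\left(g \right)} = - \frac{g \left(-16 + g\right)}{2}$ ($F{\left(g \right)} = - \frac{\left(g - 16\right) \left(g + g\right)}{4} = - \frac{\left(-16 + g\right) 2 g}{4} = - \frac{2 g \left(-16 + g\right)}{4} = - \frac{g \left(-16 + g\right)}{2}$)
$\frac{p{\left(-147 \right)}}{F{\left(-218 \right)}} = - \frac{147}{\frac{1}{2} \left(-218\right) \left(16 - -218\right)} = - \frac{147}{\frac{1}{2} \left(-218\right) \left(16 + 218\right)} = - \frac{147}{\frac{1}{2} \left(-218\right) 234} = - \frac{147}{-25506} = \left(-147\right) \left(- \frac{1}{25506}\right) = \frac{49}{8502}$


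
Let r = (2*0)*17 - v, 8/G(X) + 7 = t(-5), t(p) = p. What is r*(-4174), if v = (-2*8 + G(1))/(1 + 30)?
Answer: -208700/93 ≈ -2244.1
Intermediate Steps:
G(X) = -⅔ (G(X) = 8/(-7 - 5) = 8/(-12) = 8*(-1/12) = -⅔)
v = -50/93 (v = (-2*8 - ⅔)/(1 + 30) = (-16 - ⅔)/31 = -50/3*1/31 = -50/93 ≈ -0.53763)
r = 50/93 (r = (2*0)*17 - 1*(-50/93) = 0*17 + 50/93 = 0 + 50/93 = 50/93 ≈ 0.53763)
r*(-4174) = (50/93)*(-4174) = -208700/93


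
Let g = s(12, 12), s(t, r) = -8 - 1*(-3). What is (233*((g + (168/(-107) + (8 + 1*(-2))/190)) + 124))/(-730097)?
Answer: -278201068/7421436005 ≈ -0.037486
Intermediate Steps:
s(t, r) = -5 (s(t, r) = -8 + 3 = -5)
g = -5
(233*((g + (168/(-107) + (8 + 1*(-2))/190)) + 124))/(-730097) = (233*((-5 + (168/(-107) + (8 + 1*(-2))/190)) + 124))/(-730097) = (233*((-5 + (168*(-1/107) + (8 - 2)*(1/190))) + 124))*(-1/730097) = (233*((-5 + (-168/107 + 6*(1/190))) + 124))*(-1/730097) = (233*((-5 + (-168/107 + 3/95)) + 124))*(-1/730097) = (233*((-5 - 15639/10165) + 124))*(-1/730097) = (233*(-66464/10165 + 124))*(-1/730097) = (233*(1193996/10165))*(-1/730097) = (278201068/10165)*(-1/730097) = -278201068/7421436005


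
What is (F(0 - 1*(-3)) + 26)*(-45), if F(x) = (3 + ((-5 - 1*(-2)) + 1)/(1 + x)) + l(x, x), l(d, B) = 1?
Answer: -2655/2 ≈ -1327.5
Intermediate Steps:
F(x) = 4 - 2/(1 + x) (F(x) = (3 + ((-5 - 1*(-2)) + 1)/(1 + x)) + 1 = (3 + ((-5 + 2) + 1)/(1 + x)) + 1 = (3 + (-3 + 1)/(1 + x)) + 1 = (3 - 2/(1 + x)) + 1 = 4 - 2/(1 + x))
(F(0 - 1*(-3)) + 26)*(-45) = (2*(1 + 2*(0 - 1*(-3)))/(1 + (0 - 1*(-3))) + 26)*(-45) = (2*(1 + 2*(0 + 3))/(1 + (0 + 3)) + 26)*(-45) = (2*(1 + 2*3)/(1 + 3) + 26)*(-45) = (2*(1 + 6)/4 + 26)*(-45) = (2*(¼)*7 + 26)*(-45) = (7/2 + 26)*(-45) = (59/2)*(-45) = -2655/2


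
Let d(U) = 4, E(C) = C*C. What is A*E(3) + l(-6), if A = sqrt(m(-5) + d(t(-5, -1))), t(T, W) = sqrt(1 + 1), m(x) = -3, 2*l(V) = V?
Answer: 6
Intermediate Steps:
E(C) = C**2
l(V) = V/2
t(T, W) = sqrt(2)
A = 1 (A = sqrt(-3 + 4) = sqrt(1) = 1)
A*E(3) + l(-6) = 1*3**2 + (1/2)*(-6) = 1*9 - 3 = 9 - 3 = 6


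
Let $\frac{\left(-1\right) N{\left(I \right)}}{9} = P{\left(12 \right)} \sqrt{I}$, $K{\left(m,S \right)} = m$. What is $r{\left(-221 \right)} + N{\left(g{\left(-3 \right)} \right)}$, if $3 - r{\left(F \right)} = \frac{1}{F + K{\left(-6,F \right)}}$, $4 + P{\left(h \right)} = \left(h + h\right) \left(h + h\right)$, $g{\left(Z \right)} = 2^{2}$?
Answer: $- \frac{2336510}{227} \approx -10293.0$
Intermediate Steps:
$g{\left(Z \right)} = 4$
$P{\left(h \right)} = -4 + 4 h^{2}$ ($P{\left(h \right)} = -4 + \left(h + h\right) \left(h + h\right) = -4 + 2 h 2 h = -4 + 4 h^{2}$)
$r{\left(F \right)} = 3 - \frac{1}{-6 + F}$ ($r{\left(F \right)} = 3 - \frac{1}{F - 6} = 3 - \frac{1}{-6 + F}$)
$N{\left(I \right)} = - 5148 \sqrt{I}$ ($N{\left(I \right)} = - 9 \left(-4 + 4 \cdot 12^{2}\right) \sqrt{I} = - 9 \left(-4 + 4 \cdot 144\right) \sqrt{I} = - 9 \left(-4 + 576\right) \sqrt{I} = - 9 \cdot 572 \sqrt{I} = - 5148 \sqrt{I}$)
$r{\left(-221 \right)} + N{\left(g{\left(-3 \right)} \right)} = \frac{-19 + 3 \left(-221\right)}{-6 - 221} - 5148 \sqrt{4} = \frac{-19 - 663}{-227} - 10296 = \left(- \frac{1}{227}\right) \left(-682\right) - 10296 = \frac{682}{227} - 10296 = - \frac{2336510}{227}$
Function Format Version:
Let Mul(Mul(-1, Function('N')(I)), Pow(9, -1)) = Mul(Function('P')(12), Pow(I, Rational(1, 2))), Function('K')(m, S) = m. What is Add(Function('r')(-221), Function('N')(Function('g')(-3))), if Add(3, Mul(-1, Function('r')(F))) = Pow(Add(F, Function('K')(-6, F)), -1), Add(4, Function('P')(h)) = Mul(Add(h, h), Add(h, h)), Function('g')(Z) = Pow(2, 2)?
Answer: Rational(-2336510, 227) ≈ -10293.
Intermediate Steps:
Function('g')(Z) = 4
Function('P')(h) = Add(-4, Mul(4, Pow(h, 2))) (Function('P')(h) = Add(-4, Mul(Add(h, h), Add(h, h))) = Add(-4, Mul(Mul(2, h), Mul(2, h))) = Add(-4, Mul(4, Pow(h, 2))))
Function('r')(F) = Add(3, Mul(-1, Pow(Add(-6, F), -1))) (Function('r')(F) = Add(3, Mul(-1, Pow(Add(F, -6), -1))) = Add(3, Mul(-1, Pow(Add(-6, F), -1))))
Function('N')(I) = Mul(-5148, Pow(I, Rational(1, 2))) (Function('N')(I) = Mul(-9, Mul(Add(-4, Mul(4, Pow(12, 2))), Pow(I, Rational(1, 2)))) = Mul(-9, Mul(Add(-4, Mul(4, 144)), Pow(I, Rational(1, 2)))) = Mul(-9, Mul(Add(-4, 576), Pow(I, Rational(1, 2)))) = Mul(-9, Mul(572, Pow(I, Rational(1, 2)))) = Mul(-5148, Pow(I, Rational(1, 2))))
Add(Function('r')(-221), Function('N')(Function('g')(-3))) = Add(Mul(Pow(Add(-6, -221), -1), Add(-19, Mul(3, -221))), Mul(-5148, Pow(4, Rational(1, 2)))) = Add(Mul(Pow(-227, -1), Add(-19, -663)), Mul(-5148, 2)) = Add(Mul(Rational(-1, 227), -682), -10296) = Add(Rational(682, 227), -10296) = Rational(-2336510, 227)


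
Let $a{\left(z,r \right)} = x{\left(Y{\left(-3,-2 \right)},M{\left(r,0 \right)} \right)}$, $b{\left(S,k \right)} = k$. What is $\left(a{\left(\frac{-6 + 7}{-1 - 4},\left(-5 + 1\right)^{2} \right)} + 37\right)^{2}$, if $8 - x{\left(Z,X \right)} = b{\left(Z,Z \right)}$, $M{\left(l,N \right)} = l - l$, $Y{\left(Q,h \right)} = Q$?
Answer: $2304$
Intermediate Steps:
$M{\left(l,N \right)} = 0$
$x{\left(Z,X \right)} = 8 - Z$
$a{\left(z,r \right)} = 11$ ($a{\left(z,r \right)} = 8 - -3 = 8 + 3 = 11$)
$\left(a{\left(\frac{-6 + 7}{-1 - 4},\left(-5 + 1\right)^{2} \right)} + 37\right)^{2} = \left(11 + 37\right)^{2} = 48^{2} = 2304$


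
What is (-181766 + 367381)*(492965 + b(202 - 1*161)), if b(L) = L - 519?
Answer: 91412974505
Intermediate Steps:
b(L) = -519 + L
(-181766 + 367381)*(492965 + b(202 - 1*161)) = (-181766 + 367381)*(492965 + (-519 + (202 - 1*161))) = 185615*(492965 + (-519 + (202 - 161))) = 185615*(492965 + (-519 + 41)) = 185615*(492965 - 478) = 185615*492487 = 91412974505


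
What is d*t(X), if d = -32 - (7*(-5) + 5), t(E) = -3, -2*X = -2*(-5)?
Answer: 6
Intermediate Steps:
X = -5 (X = -(-1)*(-5) = -1/2*10 = -5)
d = -2 (d = -32 - (-35 + 5) = -32 - 1*(-30) = -32 + 30 = -2)
d*t(X) = -2*(-3) = 6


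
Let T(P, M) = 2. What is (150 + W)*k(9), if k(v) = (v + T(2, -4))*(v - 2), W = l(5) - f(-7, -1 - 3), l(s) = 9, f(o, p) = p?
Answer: 12551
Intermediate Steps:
W = 13 (W = 9 - (-1 - 3) = 9 - 1*(-4) = 9 + 4 = 13)
k(v) = (-2 + v)*(2 + v) (k(v) = (v + 2)*(v - 2) = (2 + v)*(-2 + v) = (-2 + v)*(2 + v))
(150 + W)*k(9) = (150 + 13)*(-4 + 9²) = 163*(-4 + 81) = 163*77 = 12551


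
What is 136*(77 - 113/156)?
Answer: 404566/39 ≈ 10373.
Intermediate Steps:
136*(77 - 113/156) = 136*(11899/156) = 404566/39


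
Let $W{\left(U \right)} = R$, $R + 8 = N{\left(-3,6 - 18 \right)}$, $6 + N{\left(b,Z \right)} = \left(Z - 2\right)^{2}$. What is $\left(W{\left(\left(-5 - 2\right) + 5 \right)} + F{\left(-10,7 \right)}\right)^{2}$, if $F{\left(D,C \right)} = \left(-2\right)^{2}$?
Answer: $34596$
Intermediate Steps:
$F{\left(D,C \right)} = 4$
$N{\left(b,Z \right)} = -6 + \left(-2 + Z\right)^{2}$ ($N{\left(b,Z \right)} = -6 + \left(Z - 2\right)^{2} = -6 + \left(-2 + Z\right)^{2}$)
$R = 182$ ($R = -8 - \left(6 - \left(-2 + \left(6 - 18\right)\right)^{2}\right) = -8 - \left(6 - \left(-2 - 12\right)^{2}\right) = -8 - \left(6 - \left(-14\right)^{2}\right) = -8 + \left(-6 + 196\right) = -8 + 190 = 182$)
$W{\left(U \right)} = 182$
$\left(W{\left(\left(-5 - 2\right) + 5 \right)} + F{\left(-10,7 \right)}\right)^{2} = \left(182 + 4\right)^{2} = 186^{2} = 34596$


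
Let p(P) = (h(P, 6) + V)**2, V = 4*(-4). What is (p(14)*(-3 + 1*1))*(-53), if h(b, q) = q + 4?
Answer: 3816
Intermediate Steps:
h(b, q) = 4 + q
V = -16
p(P) = 36 (p(P) = ((4 + 6) - 16)**2 = (10 - 16)**2 = (-6)**2 = 36)
(p(14)*(-3 + 1*1))*(-53) = (36*(-3 + 1*1))*(-53) = (36*(-3 + 1))*(-53) = (36*(-2))*(-53) = -72*(-53) = 3816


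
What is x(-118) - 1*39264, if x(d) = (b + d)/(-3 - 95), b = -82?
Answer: -1923836/49 ≈ -39262.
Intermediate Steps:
x(d) = 41/49 - d/98 (x(d) = (-82 + d)/(-3 - 95) = (-82 + d)/(-98) = (-82 + d)*(-1/98) = 41/49 - d/98)
x(-118) - 1*39264 = (41/49 - 1/98*(-118)) - 1*39264 = (41/49 + 59/49) - 39264 = 100/49 - 39264 = -1923836/49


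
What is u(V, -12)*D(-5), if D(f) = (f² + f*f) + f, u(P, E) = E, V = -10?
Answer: -540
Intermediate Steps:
D(f) = f + 2*f² (D(f) = (f² + f²) + f = 2*f² + f = f + 2*f²)
u(V, -12)*D(-5) = -(-60)*(1 + 2*(-5)) = -(-60)*(1 - 10) = -(-60)*(-9) = -12*45 = -540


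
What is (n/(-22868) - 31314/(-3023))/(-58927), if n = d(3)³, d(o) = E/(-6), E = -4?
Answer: -4833591680/27496944373239 ≈ -0.00017579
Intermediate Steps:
d(o) = ⅔ (d(o) = -4/(-6) = -4*(-⅙) = ⅔)
n = 8/27 (n = (⅔)³ = 8/27 ≈ 0.29630)
(n/(-22868) - 31314/(-3023))/(-58927) = ((8/27)/(-22868) - 31314/(-3023))/(-58927) = ((8/27)*(-1/22868) - 31314*(-1/3023))*(-1/58927) = (-2/154359 + 31314/3023)*(-1/58927) = (4833591680/466627257)*(-1/58927) = -4833591680/27496944373239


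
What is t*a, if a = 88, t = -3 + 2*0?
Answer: -264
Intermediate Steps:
t = -3 (t = -3 + 0 = -3)
t*a = -3*88 = -264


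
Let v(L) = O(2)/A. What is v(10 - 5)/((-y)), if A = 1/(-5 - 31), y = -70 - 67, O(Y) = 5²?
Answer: -900/137 ≈ -6.5693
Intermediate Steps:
O(Y) = 25
y = -137
A = -1/36 (A = 1/(-36) = -1/36 ≈ -0.027778)
v(L) = -900 (v(L) = 25/(-1/36) = 25*(-36) = -900)
v(10 - 5)/((-y)) = -900/((-1*(-137))) = -900/137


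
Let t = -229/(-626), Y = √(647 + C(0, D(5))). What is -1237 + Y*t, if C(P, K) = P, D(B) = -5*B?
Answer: -1237 + 229*√647/626 ≈ -1227.7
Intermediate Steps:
Y = √647 (Y = √(647 + 0) = √647 ≈ 25.436)
t = 229/626 (t = -229*(-1/626) = 229/626 ≈ 0.36581)
-1237 + Y*t = -1237 + √647*(229/626) = -1237 + 229*√647/626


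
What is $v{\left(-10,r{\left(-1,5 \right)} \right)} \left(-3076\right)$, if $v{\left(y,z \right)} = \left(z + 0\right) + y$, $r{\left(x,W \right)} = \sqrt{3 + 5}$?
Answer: $30760 - 6152 \sqrt{2} \approx 22060.0$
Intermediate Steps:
$r{\left(x,W \right)} = 2 \sqrt{2}$ ($r{\left(x,W \right)} = \sqrt{8} = 2 \sqrt{2}$)
$v{\left(y,z \right)} = y + z$ ($v{\left(y,z \right)} = z + y = y + z$)
$v{\left(-10,r{\left(-1,5 \right)} \right)} \left(-3076\right) = \left(-10 + 2 \sqrt{2}\right) \left(-3076\right) = 30760 - 6152 \sqrt{2}$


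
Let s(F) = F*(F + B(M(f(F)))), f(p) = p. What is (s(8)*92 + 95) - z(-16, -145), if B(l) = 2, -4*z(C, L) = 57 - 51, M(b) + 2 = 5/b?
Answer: 14913/2 ≈ 7456.5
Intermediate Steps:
M(b) = -2 + 5/b
z(C, L) = -3/2 (z(C, L) = -(57 - 51)/4 = -¼*6 = -3/2)
s(F) = F*(2 + F) (s(F) = F*(F + 2) = F*(2 + F))
(s(8)*92 + 95) - z(-16, -145) = ((8*(2 + 8))*92 + 95) - 1*(-3/2) = ((8*10)*92 + 95) + 3/2 = (80*92 + 95) + 3/2 = (7360 + 95) + 3/2 = 7455 + 3/2 = 14913/2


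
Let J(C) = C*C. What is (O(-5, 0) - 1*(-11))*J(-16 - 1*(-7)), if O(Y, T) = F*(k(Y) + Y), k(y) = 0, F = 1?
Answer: 486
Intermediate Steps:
O(Y, T) = Y (O(Y, T) = 1*(0 + Y) = 1*Y = Y)
J(C) = C²
(O(-5, 0) - 1*(-11))*J(-16 - 1*(-7)) = (-5 - 1*(-11))*(-16 - 1*(-7))² = (-5 + 11)*(-16 + 7)² = 6*(-9)² = 6*81 = 486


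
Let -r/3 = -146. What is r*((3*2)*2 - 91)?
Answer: -34602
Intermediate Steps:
r = 438 (r = -3*(-146) = 438)
r*((3*2)*2 - 91) = 438*((3*2)*2 - 91) = 438*(6*2 - 91) = 438*(12 - 91) = 438*(-79) = -34602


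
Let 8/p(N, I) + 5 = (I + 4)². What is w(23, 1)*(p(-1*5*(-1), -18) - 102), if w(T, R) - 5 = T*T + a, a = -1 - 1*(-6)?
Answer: -10496486/191 ≈ -54955.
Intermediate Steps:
a = 5 (a = -1 + 6 = 5)
w(T, R) = 10 + T² (w(T, R) = 5 + (T*T + 5) = 5 + (T² + 5) = 5 + (5 + T²) = 10 + T²)
p(N, I) = 8/(-5 + (4 + I)²) (p(N, I) = 8/(-5 + (I + 4)²) = 8/(-5 + (4 + I)²))
w(23, 1)*(p(-1*5*(-1), -18) - 102) = (10 + 23²)*(8/(-5 + (4 - 18)²) - 102) = (10 + 529)*(8/(-5 + (-14)²) - 102) = 539*(8/(-5 + 196) - 102) = 539*(8/191 - 102) = 539*(-19474/191) = -10496486/191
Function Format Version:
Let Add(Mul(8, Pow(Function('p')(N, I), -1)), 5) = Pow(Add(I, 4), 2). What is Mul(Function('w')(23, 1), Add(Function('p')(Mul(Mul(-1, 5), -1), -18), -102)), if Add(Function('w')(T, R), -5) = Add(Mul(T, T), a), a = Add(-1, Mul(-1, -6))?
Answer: Rational(-10496486, 191) ≈ -54955.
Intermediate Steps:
a = 5 (a = Add(-1, 6) = 5)
Function('w')(T, R) = Add(10, Pow(T, 2)) (Function('w')(T, R) = Add(5, Add(Mul(T, T), 5)) = Add(5, Add(Pow(T, 2), 5)) = Add(5, Add(5, Pow(T, 2))) = Add(10, Pow(T, 2)))
Function('p')(N, I) = Mul(8, Pow(Add(-5, Pow(Add(4, I), 2)), -1)) (Function('p')(N, I) = Mul(8, Pow(Add(-5, Pow(Add(I, 4), 2)), -1)) = Mul(8, Pow(Add(-5, Pow(Add(4, I), 2)), -1)))
Mul(Function('w')(23, 1), Add(Function('p')(Mul(Mul(-1, 5), -1), -18), -102)) = Mul(Add(10, Pow(23, 2)), Add(Mul(8, Pow(Add(-5, Pow(Add(4, -18), 2)), -1)), -102)) = Mul(Add(10, 529), Add(Mul(8, Pow(Add(-5, Pow(-14, 2)), -1)), -102)) = Mul(539, Add(Mul(8, Pow(Add(-5, 196), -1)), -102)) = Mul(539, Add(Mul(8, Pow(191, -1)), -102)) = Mul(539, Add(Mul(8, Rational(1, 191)), -102)) = Mul(539, Add(Rational(8, 191), -102)) = Mul(539, Rational(-19474, 191)) = Rational(-10496486, 191)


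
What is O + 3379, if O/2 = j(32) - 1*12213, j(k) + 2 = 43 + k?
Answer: -20901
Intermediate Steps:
j(k) = 41 + k (j(k) = -2 + (43 + k) = 41 + k)
O = -24280 (O = 2*((41 + 32) - 1*12213) = 2*(73 - 12213) = 2*(-12140) = -24280)
O + 3379 = -24280 + 3379 = -20901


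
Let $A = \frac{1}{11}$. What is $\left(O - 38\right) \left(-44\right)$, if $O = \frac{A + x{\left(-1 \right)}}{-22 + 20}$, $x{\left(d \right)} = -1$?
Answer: $1652$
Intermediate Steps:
$A = \frac{1}{11} \approx 0.090909$
$O = \frac{5}{11}$ ($O = \frac{\frac{1}{11} - 1}{-22 + 20} = - \frac{10}{11 \left(-2\right)} = \left(- \frac{10}{11}\right) \left(- \frac{1}{2}\right) = \frac{5}{11} \approx 0.45455$)
$\left(O - 38\right) \left(-44\right) = \left(\frac{5}{11} - 38\right) \left(-44\right) = \left(- \frac{413}{11}\right) \left(-44\right) = 1652$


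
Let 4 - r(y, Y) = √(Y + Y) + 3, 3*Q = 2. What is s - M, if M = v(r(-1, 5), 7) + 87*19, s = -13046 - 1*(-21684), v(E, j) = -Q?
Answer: 20957/3 ≈ 6985.7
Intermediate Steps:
Q = ⅔ (Q = (⅓)*2 = ⅔ ≈ 0.66667)
r(y, Y) = 1 - √2*√Y (r(y, Y) = 4 - (√(Y + Y) + 3) = 4 - (√(2*Y) + 3) = 4 - (√2*√Y + 3) = 4 - (3 + √2*√Y) = 4 + (-3 - √2*√Y) = 1 - √2*√Y)
v(E, j) = -⅔ (v(E, j) = -1*⅔ = -⅔)
s = 8638 (s = -13046 + 21684 = 8638)
M = 4957/3 (M = -⅔ + 87*19 = -⅔ + 1653 = 4957/3 ≈ 1652.3)
s - M = 8638 - 1*4957/3 = 8638 - 4957/3 = 20957/3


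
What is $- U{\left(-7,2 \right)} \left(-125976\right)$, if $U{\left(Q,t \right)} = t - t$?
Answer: $0$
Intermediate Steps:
$U{\left(Q,t \right)} = 0$
$- U{\left(-7,2 \right)} \left(-125976\right) = \left(-1\right) 0 \left(-125976\right) = 0 \left(-125976\right) = 0$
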